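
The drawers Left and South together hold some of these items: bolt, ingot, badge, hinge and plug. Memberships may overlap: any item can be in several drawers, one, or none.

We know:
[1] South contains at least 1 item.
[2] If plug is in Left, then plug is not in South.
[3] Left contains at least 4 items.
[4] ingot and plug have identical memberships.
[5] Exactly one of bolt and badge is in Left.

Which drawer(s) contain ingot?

ingot: Left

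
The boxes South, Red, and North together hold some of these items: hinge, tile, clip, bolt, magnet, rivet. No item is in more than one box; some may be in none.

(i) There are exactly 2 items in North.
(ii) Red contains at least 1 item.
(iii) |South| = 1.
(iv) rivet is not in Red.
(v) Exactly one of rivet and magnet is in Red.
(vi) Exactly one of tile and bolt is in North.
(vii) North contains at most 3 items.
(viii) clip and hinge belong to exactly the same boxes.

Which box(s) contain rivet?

rivet: North

From (iv): rivet ∉ Red.
(v) (exactly one): magnet ∈ Red.
Suppose rivet ∈ South: no assignment then satisfies all the clues, so rivet ∉ South.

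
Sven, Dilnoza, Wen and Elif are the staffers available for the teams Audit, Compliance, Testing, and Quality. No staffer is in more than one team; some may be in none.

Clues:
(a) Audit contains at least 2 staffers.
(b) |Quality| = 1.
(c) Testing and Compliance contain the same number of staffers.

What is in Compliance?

Compliance = {}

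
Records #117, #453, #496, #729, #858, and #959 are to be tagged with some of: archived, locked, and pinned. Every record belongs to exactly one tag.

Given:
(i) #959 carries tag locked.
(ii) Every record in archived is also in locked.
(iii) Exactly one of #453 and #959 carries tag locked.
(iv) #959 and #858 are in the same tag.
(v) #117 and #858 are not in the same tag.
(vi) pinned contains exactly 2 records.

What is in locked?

locked = {#496, #729, #858, #959}

From (i): #959 ∈ locked.
(iii) (exactly one): #453 ∉ locked.
(iv): #858 matches #959: #858 ∉ archived.
(iv): #858 matches #959: #858 ∈ locked.
(v): #117 ∉ locked.
(ii) contrapositive: #117 ∉ archived.
(ii) contrapositive: #453 ∉ archived.
Only one tag left: #117 ∈ pinned.
Only one tag left: #453 ∈ pinned.
(vi): pinned already has 2, so the rest are out.
Suppose #496 ∉ locked: no assignment then satisfies all the clues, so #496 ∈ locked.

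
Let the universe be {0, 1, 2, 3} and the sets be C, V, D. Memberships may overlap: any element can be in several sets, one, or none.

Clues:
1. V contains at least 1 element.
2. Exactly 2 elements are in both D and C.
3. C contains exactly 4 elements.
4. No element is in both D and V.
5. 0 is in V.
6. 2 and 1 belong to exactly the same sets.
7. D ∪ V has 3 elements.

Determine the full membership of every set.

C = {0, 1, 2, 3}; V = {0}; D = {1, 2}

From (5): 0 ∈ V.
(3): only 4 candidates remain for C, so all are in.
(4) (disjoint): 0 ∉ D.
Suppose 1 ∈ V: no assignment then satisfies all the clues, so 1 ∉ V.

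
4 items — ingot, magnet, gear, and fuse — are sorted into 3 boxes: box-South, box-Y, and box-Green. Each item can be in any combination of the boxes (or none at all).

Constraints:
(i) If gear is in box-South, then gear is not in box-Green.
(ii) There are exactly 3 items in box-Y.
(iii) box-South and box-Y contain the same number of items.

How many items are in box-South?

3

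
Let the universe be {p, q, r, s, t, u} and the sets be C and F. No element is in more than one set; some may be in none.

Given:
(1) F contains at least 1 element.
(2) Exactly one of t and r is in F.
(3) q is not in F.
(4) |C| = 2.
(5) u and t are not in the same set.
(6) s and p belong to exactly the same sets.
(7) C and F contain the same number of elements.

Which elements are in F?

F = {r, u}

From (3): q ∉ F.
Suppose p ∈ F: no assignment then satisfies all the clues, so p ∉ F.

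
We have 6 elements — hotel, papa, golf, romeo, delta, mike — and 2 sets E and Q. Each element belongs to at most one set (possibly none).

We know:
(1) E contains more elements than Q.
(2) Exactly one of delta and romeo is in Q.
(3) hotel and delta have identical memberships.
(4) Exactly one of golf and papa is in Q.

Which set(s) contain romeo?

romeo: Q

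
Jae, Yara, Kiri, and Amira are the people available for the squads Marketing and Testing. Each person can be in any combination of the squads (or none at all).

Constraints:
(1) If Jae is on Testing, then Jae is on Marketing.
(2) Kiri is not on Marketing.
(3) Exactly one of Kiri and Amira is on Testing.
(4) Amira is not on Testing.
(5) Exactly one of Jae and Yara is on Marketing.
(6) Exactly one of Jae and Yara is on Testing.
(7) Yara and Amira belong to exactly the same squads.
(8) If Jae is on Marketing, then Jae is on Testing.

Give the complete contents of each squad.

Marketing = {Jae}; Testing = {Jae, Kiri}

From (2): Kiri ∉ Marketing.
From (4): Amira ∉ Testing.
(3) (exactly one): Kiri ∈ Testing.
(7): Yara matches Amira: Yara ∉ Testing.
(6) (exactly one): Jae ∈ Testing.
(1): Jae ∈ Marketing.
(5) (exactly one): Yara ∉ Marketing.
(7): Amira matches Yara: Amira ∉ Marketing.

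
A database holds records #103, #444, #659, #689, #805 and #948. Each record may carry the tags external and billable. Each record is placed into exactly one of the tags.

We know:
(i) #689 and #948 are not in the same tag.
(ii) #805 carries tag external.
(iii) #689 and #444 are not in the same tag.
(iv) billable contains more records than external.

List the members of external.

external = {#689, #805}

From (ii): #805 ∈ external.
Suppose #103 ∈ external: no assignment then satisfies all the clues, so #103 ∉ external.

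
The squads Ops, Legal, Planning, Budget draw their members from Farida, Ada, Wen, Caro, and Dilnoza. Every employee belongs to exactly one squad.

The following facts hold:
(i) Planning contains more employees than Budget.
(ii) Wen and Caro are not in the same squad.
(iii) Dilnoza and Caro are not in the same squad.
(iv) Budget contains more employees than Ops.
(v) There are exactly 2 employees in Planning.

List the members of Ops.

Ops = {}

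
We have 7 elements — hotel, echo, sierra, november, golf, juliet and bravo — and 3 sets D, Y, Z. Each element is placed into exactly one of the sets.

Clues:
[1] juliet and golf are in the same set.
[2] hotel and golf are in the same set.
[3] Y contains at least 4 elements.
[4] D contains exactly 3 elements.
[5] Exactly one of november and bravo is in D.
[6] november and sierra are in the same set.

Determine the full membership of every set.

D = {echo, november, sierra}; Y = {bravo, golf, hotel, juliet}; Z = {}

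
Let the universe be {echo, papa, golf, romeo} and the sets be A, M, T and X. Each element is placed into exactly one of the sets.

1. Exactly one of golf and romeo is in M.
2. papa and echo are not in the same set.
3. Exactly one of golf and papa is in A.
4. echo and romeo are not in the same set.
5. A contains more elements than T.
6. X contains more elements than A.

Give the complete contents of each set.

A = {papa}; M = {romeo}; T = {}; X = {echo, golf}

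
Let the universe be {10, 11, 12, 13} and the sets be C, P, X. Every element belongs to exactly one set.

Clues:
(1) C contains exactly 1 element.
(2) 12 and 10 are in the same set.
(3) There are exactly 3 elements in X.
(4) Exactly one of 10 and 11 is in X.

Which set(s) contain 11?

11: C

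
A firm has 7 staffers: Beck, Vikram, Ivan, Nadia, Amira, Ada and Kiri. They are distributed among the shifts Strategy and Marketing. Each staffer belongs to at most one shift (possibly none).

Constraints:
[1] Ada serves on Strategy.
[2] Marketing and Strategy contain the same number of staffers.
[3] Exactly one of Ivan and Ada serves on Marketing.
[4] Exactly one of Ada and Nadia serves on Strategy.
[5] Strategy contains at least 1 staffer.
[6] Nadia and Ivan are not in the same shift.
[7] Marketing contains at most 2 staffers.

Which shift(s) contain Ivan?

Ivan: Marketing

From (1): Ada ∈ Strategy.
(3) (exactly one): Ivan ∈ Marketing.
(4) (exactly one): Nadia ∉ Strategy.
(6): Nadia ∉ Marketing.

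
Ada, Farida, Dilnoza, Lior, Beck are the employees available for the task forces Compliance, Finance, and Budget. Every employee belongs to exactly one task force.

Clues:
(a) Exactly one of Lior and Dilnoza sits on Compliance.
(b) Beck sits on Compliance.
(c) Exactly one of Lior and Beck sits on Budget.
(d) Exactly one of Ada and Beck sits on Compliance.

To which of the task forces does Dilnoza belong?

Dilnoza: Compliance

From (b): Beck ∈ Compliance.
(c) (exactly one): Lior ∈ Budget.
(d) (exactly one): Ada ∉ Compliance.
(a) (exactly one): Dilnoza ∈ Compliance.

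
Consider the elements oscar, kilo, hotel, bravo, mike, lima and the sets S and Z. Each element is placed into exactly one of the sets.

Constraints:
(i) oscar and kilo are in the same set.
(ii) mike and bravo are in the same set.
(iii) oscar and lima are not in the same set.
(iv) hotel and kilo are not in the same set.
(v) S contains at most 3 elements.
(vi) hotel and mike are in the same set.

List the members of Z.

Z = {bravo, hotel, lima, mike}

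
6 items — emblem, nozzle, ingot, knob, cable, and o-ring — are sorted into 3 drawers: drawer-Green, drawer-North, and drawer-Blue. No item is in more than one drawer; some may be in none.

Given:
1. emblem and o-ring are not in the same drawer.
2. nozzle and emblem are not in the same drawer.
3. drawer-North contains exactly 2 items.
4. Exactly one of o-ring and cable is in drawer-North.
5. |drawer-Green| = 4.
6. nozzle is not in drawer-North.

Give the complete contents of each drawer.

drawer-Green = {ingot, knob, nozzle, o-ring}; drawer-North = {cable, emblem}; drawer-Blue = {}

From (6): nozzle ∉ drawer-North.
Suppose emblem ∈ drawer-Green: no assignment then satisfies all the clues, so emblem ∉ drawer-Green.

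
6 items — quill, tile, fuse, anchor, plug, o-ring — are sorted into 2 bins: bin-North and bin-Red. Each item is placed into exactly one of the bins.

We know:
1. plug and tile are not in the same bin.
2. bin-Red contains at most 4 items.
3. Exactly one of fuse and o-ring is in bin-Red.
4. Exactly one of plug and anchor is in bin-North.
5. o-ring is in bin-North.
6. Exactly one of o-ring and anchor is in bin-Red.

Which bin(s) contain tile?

From (5): o-ring ∈ bin-North.
(3) (exactly one): fuse ∈ bin-Red.
(6) (exactly one): anchor ∈ bin-Red.
(4) (exactly one): plug ∈ bin-North.
(1): tile ∉ bin-North.
Only one bin left: tile ∈ bin-Red.

tile: bin-Red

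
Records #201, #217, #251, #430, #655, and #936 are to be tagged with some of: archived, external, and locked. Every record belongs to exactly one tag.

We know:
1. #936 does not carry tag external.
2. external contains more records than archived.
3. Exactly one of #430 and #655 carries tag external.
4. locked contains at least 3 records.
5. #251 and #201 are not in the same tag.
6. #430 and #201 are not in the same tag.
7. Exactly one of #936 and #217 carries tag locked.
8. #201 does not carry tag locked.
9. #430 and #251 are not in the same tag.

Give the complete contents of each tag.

archived = {#201}; external = {#217, #430}; locked = {#251, #655, #936}

From (1): #936 ∉ external.
From (8): #201 ∉ locked.
Suppose #201 ∉ archived: no assignment then satisfies all the clues, so #201 ∈ archived.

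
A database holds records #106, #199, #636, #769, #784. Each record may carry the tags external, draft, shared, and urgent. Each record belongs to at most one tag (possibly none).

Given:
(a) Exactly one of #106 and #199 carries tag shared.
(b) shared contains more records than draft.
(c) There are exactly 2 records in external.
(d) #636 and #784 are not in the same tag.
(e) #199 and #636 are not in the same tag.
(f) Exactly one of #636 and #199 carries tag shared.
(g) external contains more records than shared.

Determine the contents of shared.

shared = {#199}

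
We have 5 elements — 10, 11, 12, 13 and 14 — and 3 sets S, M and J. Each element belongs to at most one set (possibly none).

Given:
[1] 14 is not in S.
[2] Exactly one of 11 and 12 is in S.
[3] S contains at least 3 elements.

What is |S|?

From (1): 14 ∉ S.
Suppose 10 ∉ S: no assignment then satisfies all the clues, so 10 ∈ S.

3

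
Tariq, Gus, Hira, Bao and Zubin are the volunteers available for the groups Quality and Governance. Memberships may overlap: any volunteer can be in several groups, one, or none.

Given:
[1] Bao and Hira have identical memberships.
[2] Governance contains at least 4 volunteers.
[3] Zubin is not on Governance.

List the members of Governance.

From (3): Zubin ∉ Governance.
(2): only 4 candidates remain for Governance, so all are in.

Governance = {Bao, Gus, Hira, Tariq}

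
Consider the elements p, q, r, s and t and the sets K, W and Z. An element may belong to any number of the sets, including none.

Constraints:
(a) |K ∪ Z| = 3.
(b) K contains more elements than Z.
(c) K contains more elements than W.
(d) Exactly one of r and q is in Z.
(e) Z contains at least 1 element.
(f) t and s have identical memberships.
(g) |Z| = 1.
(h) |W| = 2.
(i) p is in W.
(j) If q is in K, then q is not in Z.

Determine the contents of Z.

Z = {r}

From (i): p ∈ W.
Suppose p ∈ Z: no assignment then satisfies all the clues, so p ∉ Z.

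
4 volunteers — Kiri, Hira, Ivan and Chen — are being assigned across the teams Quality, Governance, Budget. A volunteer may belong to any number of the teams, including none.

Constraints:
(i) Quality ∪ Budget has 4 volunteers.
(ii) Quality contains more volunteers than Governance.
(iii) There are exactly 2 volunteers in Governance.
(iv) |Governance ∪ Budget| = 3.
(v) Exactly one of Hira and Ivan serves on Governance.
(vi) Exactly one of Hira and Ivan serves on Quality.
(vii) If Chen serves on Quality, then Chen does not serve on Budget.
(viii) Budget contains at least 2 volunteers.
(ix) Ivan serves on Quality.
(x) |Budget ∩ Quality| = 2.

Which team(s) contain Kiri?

Kiri: Budget, Governance, Quality

From (ix): Ivan ∈ Quality.
(vi) (exactly one): Hira ∉ Quality.
Suppose Kiri ∉ Quality: no assignment then satisfies all the clues, so Kiri ∈ Quality.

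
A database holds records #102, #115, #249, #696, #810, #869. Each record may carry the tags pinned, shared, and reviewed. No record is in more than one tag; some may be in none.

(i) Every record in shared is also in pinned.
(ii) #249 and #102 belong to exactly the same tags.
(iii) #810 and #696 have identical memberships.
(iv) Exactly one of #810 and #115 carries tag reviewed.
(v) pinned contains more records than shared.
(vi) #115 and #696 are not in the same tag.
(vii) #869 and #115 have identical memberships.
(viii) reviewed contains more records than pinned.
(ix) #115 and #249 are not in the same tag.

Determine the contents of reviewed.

reviewed = {#102, #249, #696, #810}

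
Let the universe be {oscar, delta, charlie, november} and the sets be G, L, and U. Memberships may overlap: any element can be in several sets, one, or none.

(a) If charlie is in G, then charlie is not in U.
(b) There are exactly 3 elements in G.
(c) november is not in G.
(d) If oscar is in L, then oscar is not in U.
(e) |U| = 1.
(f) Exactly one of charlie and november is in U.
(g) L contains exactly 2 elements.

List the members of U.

U = {november}

From (c): november ∉ G.
(b): only 3 candidates remain for G, so all are in.
(a): charlie ∉ U.
(f) (exactly one): november ∈ U.
(e): U already has 1, so the rest are out.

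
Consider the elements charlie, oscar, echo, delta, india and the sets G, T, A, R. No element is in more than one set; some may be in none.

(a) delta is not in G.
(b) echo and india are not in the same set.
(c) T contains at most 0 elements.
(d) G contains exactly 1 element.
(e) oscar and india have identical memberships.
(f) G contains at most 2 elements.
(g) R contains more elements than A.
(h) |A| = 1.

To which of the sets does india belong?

india: R

From (a): delta ∉ G.
(c): T already has 0, so the rest are out.
Suppose india ∈ G: no assignment then satisfies all the clues, so india ∉ G.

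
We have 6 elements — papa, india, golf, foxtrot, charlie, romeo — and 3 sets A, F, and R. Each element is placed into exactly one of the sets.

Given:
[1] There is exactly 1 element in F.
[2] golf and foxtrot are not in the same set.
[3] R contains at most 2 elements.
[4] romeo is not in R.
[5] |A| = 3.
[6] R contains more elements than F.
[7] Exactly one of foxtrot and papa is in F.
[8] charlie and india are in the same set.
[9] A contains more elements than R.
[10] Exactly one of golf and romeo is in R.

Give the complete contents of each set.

A = {charlie, india, romeo}; F = {foxtrot}; R = {golf, papa}

From (4): romeo ∉ R.
(10) (exactly one): golf ∈ R.
(2): foxtrot ∉ R.
Suppose papa ∈ A: no assignment then satisfies all the clues, so papa ∉ A.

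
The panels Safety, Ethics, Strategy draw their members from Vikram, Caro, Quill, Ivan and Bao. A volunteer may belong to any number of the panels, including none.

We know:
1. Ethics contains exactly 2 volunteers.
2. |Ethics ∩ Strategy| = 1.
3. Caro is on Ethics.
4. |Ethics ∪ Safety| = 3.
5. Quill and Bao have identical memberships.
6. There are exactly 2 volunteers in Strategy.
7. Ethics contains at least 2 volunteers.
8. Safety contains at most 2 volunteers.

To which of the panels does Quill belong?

Quill: none

From (3): Caro ∈ Ethics.
Suppose Quill ∈ Safety: no assignment then satisfies all the clues, so Quill ∉ Safety.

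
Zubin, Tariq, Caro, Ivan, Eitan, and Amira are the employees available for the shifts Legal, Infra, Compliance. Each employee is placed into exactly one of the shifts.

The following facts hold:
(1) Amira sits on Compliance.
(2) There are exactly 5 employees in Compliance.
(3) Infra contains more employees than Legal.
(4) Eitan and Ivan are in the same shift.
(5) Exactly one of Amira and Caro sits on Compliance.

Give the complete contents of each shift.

Legal = {}; Infra = {Caro}; Compliance = {Amira, Eitan, Ivan, Tariq, Zubin}

From (1): Amira ∈ Compliance.
(5) (exactly one): Caro ∉ Compliance.
(2): only 5 candidates remain for Compliance, so all are in.
Suppose Caro ∈ Legal: no assignment then satisfies all the clues, so Caro ∉ Legal.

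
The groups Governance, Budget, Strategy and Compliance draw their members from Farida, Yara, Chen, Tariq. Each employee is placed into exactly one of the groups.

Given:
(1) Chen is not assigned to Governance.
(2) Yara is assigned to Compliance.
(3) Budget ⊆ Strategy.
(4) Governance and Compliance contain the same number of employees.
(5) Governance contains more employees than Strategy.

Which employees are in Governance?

Governance = {Farida, Tariq}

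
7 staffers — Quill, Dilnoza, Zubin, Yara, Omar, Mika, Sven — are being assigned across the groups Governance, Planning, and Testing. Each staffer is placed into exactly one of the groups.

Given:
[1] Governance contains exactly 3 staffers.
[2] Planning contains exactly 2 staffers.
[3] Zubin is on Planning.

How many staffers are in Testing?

2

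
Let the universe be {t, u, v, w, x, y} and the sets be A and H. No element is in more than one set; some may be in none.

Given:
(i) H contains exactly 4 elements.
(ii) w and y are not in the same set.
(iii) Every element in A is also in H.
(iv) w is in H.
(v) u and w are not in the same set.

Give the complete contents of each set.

A = {}; H = {t, v, w, x}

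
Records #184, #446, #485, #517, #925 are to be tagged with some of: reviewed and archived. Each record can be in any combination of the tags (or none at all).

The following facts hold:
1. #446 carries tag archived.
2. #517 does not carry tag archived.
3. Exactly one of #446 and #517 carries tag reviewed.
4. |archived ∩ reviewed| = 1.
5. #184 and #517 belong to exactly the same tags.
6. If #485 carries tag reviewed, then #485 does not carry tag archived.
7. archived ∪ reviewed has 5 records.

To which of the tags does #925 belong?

#925: archived, reviewed

From (1): #446 ∈ archived.
From (2): #517 ∉ archived.
(5): #184 matches #517: #184 ∉ archived.
Suppose #925 ∉ reviewed: no assignment then satisfies all the clues, so #925 ∈ reviewed.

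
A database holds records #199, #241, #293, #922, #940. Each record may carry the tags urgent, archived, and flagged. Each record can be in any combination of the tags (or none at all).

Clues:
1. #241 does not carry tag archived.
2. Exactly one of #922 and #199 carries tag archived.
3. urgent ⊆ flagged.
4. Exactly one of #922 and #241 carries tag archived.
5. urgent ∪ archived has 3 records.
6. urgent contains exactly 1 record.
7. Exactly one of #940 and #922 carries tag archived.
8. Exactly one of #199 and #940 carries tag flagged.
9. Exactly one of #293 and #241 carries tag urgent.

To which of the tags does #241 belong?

#241: flagged, urgent

From (1): #241 ∉ archived.
(4) (exactly one): #922 ∈ archived.
(7) (exactly one): #940 ∉ archived.
(2) (exactly one): #199 ∉ archived.
Suppose #241 ∉ urgent: no assignment then satisfies all the clues, so #241 ∈ urgent.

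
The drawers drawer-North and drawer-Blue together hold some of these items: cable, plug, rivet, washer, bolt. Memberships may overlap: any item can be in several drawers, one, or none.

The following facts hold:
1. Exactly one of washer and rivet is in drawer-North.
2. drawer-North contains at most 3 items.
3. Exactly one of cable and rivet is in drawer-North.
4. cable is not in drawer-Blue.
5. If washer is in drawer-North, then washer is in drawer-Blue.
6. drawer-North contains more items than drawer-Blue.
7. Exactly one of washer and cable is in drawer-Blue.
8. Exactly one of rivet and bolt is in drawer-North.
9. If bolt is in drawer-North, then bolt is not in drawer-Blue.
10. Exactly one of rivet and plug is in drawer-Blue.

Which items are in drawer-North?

From (4): cable ∉ drawer-Blue.
(7) (exactly one): washer ∈ drawer-Blue.
Suppose cable ∉ drawer-North: no assignment then satisfies all the clues, so cable ∈ drawer-North.

drawer-North = {bolt, cable, washer}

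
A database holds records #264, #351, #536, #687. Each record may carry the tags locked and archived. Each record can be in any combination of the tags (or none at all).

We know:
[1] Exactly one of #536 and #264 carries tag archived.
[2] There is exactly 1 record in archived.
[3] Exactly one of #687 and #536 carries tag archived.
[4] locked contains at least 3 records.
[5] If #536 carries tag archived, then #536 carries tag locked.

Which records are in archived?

archived = {#536}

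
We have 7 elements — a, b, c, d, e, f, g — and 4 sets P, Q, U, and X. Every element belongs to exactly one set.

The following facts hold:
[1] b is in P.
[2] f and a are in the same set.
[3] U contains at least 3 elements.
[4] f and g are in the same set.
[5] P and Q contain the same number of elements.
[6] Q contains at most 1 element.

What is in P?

P = {b}

From (1): b ∈ P.
Suppose a ∈ P: no assignment then satisfies all the clues, so a ∉ P.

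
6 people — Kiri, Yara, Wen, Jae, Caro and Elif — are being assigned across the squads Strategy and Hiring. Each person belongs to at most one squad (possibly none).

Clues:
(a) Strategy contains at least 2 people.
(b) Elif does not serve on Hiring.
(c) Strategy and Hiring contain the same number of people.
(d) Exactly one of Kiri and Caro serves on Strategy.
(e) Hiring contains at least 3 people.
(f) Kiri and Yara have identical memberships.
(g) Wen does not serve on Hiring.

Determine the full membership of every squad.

Strategy = {Caro, Elif, Wen}; Hiring = {Jae, Kiri, Yara}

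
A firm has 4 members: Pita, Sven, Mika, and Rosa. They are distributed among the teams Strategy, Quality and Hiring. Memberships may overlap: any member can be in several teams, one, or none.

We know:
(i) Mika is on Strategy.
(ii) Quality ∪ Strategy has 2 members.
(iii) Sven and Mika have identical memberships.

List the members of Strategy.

Strategy = {Mika, Sven}

From (i): Mika ∈ Strategy.
(iii): Sven matches Mika: Sven ∈ Strategy.
Suppose Pita ∈ Strategy: no assignment then satisfies all the clues, so Pita ∉ Strategy.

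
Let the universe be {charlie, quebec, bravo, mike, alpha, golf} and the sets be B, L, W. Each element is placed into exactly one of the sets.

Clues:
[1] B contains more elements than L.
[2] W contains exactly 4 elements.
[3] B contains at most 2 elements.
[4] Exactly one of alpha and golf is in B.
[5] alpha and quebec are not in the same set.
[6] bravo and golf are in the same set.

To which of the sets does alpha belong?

alpha: B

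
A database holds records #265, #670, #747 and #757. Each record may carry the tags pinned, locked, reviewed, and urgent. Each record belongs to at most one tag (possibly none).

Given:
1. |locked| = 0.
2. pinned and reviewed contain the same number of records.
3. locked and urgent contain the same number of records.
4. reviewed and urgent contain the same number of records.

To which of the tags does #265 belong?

#265: none

(1): locked already has 0, so the rest are out.
Suppose #265 ∈ pinned: no assignment then satisfies all the clues, so #265 ∉ pinned.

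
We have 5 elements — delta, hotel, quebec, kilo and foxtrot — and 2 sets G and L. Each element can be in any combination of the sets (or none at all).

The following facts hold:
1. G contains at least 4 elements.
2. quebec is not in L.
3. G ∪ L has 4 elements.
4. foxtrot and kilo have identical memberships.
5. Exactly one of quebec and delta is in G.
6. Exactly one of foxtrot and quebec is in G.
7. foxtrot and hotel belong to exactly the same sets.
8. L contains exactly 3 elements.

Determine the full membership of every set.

G = {delta, foxtrot, hotel, kilo}; L = {foxtrot, hotel, kilo}

From (2): quebec ∉ L.
Suppose delta ∉ G: no assignment then satisfies all the clues, so delta ∈ G.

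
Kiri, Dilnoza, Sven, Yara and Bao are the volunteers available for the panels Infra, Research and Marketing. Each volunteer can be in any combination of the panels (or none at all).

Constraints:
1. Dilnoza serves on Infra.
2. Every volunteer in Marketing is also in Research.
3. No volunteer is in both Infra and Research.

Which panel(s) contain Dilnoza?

Dilnoza: Infra

From (1): Dilnoza ∈ Infra.
(3) (disjoint): Dilnoza ∉ Research.
(2) contrapositive: Dilnoza ∉ Marketing.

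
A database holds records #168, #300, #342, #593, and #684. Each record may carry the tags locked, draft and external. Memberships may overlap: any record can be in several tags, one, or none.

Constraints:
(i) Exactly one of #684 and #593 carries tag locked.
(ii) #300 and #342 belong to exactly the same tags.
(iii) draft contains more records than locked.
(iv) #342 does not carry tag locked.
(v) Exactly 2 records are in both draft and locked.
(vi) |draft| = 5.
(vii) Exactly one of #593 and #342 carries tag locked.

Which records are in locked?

locked = {#168, #593}

From (iv): #342 ∉ locked.
(ii): #300 matches #342: #300 ∉ locked.
(vi): only 5 candidates remain for draft, so all are in.
(vii) (exactly one): #593 ∈ locked.
(i) (exactly one): #684 ∉ locked.
Suppose #168 ∉ locked: no assignment then satisfies all the clues, so #168 ∈ locked.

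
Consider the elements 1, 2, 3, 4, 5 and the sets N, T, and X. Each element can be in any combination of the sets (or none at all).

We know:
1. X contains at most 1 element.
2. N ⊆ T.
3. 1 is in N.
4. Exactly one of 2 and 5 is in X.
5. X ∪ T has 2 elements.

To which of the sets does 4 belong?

4: none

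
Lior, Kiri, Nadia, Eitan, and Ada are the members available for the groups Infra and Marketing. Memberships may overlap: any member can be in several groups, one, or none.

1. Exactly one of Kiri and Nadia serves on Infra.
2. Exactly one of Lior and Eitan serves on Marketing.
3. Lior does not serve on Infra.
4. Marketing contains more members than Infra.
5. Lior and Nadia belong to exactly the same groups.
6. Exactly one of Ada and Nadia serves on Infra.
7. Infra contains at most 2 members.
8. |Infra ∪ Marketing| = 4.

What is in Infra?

From (3): Lior ∉ Infra.
(5): Nadia matches Lior: Nadia ∉ Infra.
(6) (exactly one): Ada ∈ Infra.
(1) (exactly one): Kiri ∈ Infra.
(7): Infra already has 2, so the rest are out.

Infra = {Ada, Kiri}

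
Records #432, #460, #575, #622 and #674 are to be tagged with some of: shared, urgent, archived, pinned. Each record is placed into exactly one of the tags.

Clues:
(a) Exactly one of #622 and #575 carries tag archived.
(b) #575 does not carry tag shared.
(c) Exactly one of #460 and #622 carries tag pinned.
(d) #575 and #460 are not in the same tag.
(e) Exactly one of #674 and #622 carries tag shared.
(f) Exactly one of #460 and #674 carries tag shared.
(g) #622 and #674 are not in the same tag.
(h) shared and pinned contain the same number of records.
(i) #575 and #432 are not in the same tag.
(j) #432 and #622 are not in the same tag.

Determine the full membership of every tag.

From (b): #575 ∉ shared.
Suppose #432 ∈ shared: no assignment then satisfies all the clues, so #432 ∉ shared.

shared = {#674}; urgent = {#432, #460}; archived = {#575}; pinned = {#622}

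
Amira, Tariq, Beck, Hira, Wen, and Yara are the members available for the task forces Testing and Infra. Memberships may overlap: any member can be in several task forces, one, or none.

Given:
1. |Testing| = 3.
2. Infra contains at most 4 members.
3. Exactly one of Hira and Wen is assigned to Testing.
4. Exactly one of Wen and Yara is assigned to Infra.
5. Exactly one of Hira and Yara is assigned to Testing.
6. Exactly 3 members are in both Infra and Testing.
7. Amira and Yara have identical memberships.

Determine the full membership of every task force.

Testing = {Beck, Hira, Tariq}; Infra = {Beck, Hira, Tariq, Wen}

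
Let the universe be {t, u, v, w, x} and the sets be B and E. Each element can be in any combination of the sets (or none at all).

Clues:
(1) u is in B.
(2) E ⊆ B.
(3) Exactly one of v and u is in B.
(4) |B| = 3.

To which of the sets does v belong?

From (1): u ∈ B.
(3) (exactly one): v ∉ B.
(2) contrapositive: v ∉ E.

v: none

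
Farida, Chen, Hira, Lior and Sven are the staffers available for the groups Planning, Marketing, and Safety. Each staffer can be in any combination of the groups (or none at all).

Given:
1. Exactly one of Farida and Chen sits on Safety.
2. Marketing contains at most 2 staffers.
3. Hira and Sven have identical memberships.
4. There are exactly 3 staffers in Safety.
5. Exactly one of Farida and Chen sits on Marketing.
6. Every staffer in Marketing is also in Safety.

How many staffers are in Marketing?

1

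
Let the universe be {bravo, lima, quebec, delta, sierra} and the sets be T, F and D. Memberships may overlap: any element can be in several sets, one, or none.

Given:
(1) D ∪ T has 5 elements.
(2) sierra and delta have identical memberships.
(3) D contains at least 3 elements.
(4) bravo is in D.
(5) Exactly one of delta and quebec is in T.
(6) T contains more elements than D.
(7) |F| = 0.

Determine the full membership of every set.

From (4): bravo ∈ D.
(7): F already has 0, so the rest are out.
Suppose bravo ∉ T: no assignment then satisfies all the clues, so bravo ∈ T.

T = {bravo, delta, lima, sierra}; F = {}; D = {bravo, lima, quebec}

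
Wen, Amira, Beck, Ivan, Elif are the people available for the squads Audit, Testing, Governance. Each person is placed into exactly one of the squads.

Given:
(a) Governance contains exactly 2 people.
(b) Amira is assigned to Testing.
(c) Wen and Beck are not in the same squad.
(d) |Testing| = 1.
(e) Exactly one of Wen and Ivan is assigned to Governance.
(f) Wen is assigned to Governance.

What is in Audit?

From (b): Amira ∈ Testing.
From (f): Wen ∈ Governance.
(c): Beck ∉ Governance.
(d): Testing already has 1, so the rest are out.
(e) (exactly one): Ivan ∉ Governance.
Only one squad left: Beck ∈ Audit.
Only one squad left: Ivan ∈ Audit.
(a): only 2 candidates remain for Governance, so all are in.

Audit = {Beck, Ivan}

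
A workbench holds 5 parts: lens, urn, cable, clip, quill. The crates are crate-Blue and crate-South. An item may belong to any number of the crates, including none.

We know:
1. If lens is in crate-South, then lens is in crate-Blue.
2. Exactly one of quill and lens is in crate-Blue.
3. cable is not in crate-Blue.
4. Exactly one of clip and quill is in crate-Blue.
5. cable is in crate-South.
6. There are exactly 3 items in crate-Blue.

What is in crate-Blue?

From (3): cable ∉ crate-Blue.
From (5): cable ∈ crate-South.
Suppose lens ∉ crate-Blue: no assignment then satisfies all the clues, so lens ∈ crate-Blue.

crate-Blue = {clip, lens, urn}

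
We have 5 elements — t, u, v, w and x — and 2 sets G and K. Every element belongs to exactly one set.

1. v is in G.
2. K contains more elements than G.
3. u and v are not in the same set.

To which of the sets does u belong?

From (1): v ∈ G.
(3): u ∉ G.
Only one set left: u ∈ K.

u: K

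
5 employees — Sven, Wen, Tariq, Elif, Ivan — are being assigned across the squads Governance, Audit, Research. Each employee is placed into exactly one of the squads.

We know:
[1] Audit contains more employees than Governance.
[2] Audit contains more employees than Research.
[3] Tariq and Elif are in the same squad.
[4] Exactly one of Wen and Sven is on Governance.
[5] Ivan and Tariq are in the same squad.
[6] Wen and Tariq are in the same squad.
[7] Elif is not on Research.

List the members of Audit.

Audit = {Elif, Ivan, Tariq, Wen}

From (7): Elif ∉ Research.
(3): Tariq matches Elif: Tariq ∉ Research.
(5): Ivan matches Tariq: Ivan ∉ Research.
(6): Wen matches Tariq: Wen ∉ Research.
Suppose Sven ∈ Audit: no assignment then satisfies all the clues, so Sven ∉ Audit.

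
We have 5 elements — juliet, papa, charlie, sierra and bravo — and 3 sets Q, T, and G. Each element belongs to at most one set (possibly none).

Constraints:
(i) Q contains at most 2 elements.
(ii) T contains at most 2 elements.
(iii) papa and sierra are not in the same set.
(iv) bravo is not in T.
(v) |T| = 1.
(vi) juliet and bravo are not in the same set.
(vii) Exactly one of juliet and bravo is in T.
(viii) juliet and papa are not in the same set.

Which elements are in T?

T = {juliet}

From (iv): bravo ∉ T.
(vii) (exactly one): juliet ∈ T.
(viii): papa ∉ T.
(v): T already has 1, so the rest are out.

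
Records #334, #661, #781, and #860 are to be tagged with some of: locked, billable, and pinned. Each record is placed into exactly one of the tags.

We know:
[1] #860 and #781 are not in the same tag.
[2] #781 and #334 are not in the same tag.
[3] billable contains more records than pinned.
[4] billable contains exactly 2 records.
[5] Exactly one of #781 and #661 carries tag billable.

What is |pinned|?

1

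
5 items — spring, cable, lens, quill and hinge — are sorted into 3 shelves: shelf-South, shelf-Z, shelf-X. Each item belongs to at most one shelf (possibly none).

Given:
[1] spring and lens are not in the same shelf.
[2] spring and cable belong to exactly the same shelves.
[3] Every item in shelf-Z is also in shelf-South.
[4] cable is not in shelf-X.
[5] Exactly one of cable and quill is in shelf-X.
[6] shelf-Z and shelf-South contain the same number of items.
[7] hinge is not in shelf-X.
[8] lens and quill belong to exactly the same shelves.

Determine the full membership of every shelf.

shelf-South = {}; shelf-Z = {}; shelf-X = {lens, quill}

From (4): cable ∉ shelf-X.
From (7): hinge ∉ shelf-X.
(2): spring matches cable: spring ∉ shelf-X.
(5) (exactly one): quill ∈ shelf-X.
(8): lens matches quill: lens ∉ shelf-South.
(8): lens matches quill: lens ∉ shelf-Z.
(8): lens matches quill: lens ∈ shelf-X.
Suppose spring ∈ shelf-South: no assignment then satisfies all the clues, so spring ∉ shelf-South.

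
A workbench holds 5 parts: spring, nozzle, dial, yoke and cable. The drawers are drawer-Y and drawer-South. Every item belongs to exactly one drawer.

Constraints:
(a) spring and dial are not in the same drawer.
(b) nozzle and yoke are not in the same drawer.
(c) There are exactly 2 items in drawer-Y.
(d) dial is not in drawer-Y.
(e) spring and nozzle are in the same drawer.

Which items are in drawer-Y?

drawer-Y = {nozzle, spring}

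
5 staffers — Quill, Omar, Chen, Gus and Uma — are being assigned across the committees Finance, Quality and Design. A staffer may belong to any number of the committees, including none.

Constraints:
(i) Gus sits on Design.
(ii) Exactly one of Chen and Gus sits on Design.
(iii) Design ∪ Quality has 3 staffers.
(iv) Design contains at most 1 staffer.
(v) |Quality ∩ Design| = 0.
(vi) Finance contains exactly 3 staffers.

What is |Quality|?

From (i): Gus ∈ Design.
(ii) (exactly one): Chen ∉ Design.
(iv): Design already has 1, so the rest are out.
Suppose Gus ∈ Quality: no assignment then satisfies all the clues, so Gus ∉ Quality.

2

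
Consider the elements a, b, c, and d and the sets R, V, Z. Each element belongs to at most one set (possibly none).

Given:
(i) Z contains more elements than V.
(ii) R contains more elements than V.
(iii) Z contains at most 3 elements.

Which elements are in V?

V = {}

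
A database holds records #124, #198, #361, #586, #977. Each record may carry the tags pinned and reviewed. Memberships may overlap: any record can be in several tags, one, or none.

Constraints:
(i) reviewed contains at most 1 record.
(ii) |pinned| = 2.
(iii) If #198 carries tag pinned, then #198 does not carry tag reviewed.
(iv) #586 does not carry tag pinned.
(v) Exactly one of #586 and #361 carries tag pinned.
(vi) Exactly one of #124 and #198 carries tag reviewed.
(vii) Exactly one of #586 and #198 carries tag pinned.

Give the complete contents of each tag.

pinned = {#198, #361}; reviewed = {#124}

From (iv): #586 ∉ pinned.
(v) (exactly one): #361 ∈ pinned.
(vii) (exactly one): #198 ∈ pinned.
(ii): pinned already has 2, so the rest are out.
(iii): #198 ∉ reviewed.
(vi) (exactly one): #124 ∈ reviewed.
(i): reviewed already has 1, so the rest are out.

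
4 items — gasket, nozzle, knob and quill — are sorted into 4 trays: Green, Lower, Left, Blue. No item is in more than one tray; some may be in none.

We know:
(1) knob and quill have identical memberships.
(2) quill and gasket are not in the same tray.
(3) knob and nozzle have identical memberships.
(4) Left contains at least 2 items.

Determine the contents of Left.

Left = {knob, nozzle, quill}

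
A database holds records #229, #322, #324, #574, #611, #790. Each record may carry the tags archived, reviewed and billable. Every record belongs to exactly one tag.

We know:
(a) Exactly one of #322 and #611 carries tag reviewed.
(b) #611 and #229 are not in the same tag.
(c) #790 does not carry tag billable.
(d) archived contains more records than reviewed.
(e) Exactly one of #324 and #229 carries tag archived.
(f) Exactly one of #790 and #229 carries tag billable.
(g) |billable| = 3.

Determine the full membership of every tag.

From (c): #790 ∉ billable.
(f) (exactly one): #229 ∈ billable.
(b): #611 ∉ billable.
(e) (exactly one): #324 ∈ archived.
(g): only 3 candidates remain for billable, so all are in.
(a) (exactly one): #611 ∈ reviewed.
Suppose #790 ∉ archived: no assignment then satisfies all the clues, so #790 ∈ archived.

archived = {#324, #790}; reviewed = {#611}; billable = {#229, #322, #574}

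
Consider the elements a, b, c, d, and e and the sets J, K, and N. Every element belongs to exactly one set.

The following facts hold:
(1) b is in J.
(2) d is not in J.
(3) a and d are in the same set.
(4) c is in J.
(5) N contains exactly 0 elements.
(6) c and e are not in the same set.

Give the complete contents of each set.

From (1): b ∈ J.
From (2): d ∉ J.
From (4): c ∈ J.
(3): a matches d: a ∉ J.
(5): N already has 0, so the rest are out.
(6): e ∉ J.
Only one set left: a ∈ K.
Only one set left: d ∈ K.
Only one set left: e ∈ K.

J = {b, c}; K = {a, d, e}; N = {}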